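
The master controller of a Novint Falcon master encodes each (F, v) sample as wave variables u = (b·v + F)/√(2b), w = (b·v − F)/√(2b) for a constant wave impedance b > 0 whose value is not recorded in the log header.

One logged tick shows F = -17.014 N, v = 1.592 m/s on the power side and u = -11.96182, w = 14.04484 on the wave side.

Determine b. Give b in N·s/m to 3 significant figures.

u + w = 2.08302;  u + w = √(2b)·v, so √(2b) = 2.08302/1.592 = 1.30843.
b = (√(2b))²/2 = 1.71199/2 = 0.85599.
(Check via u − w = 2F/√(2b): u − w = -26.00666, 2F/√(2b) = -26.00675.)

b = 0.856 N·s/m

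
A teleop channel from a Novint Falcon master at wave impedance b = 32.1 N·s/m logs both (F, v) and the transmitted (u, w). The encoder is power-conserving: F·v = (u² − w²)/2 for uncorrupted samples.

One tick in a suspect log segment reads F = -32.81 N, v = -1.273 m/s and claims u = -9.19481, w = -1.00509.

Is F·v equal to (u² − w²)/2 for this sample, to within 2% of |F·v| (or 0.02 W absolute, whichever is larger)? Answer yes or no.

F·v = (-32.81)×(-1.273) = 41.7671 W.
(u² − w²)/2 = (84.5445 − 1.0102)/2 = 41.7672 W.
|Δ| = 0.0000;  2% of max(1, |F·v|) = 0.8353.

yes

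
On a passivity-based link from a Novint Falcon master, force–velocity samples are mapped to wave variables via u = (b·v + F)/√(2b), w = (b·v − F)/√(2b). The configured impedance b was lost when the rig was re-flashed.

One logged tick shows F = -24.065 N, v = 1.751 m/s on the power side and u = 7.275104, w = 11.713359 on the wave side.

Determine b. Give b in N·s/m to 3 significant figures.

b = 58.8 N·s/m

u + w = 18.988463;  u + w = √(2b)·v, so √(2b) = 18.988463/1.751 = 10.844354.
b = (√(2b))²/2 = 117.600003/2 = 58.800002.
(Check via u − w = 2F/√(2b): u − w = -4.438255, 2F/√(2b) = -4.438254.)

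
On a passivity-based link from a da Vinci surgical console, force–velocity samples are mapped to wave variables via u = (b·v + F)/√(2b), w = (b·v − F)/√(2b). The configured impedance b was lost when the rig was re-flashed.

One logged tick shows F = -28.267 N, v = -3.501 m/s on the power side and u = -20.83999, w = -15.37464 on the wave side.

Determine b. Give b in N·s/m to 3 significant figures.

b = 53.5 N·s/m

u + w = -36.2146;  u + w = √(2b)·v, so √(2b) = -36.2146/(-3.501) = 10.3441.
b = (√(2b))²/2 = 107.0000/2 = 53.5000.
(Check via u − w = 2F/√(2b): u − w = -5.4654, 2F/√(2b) = -5.4653.)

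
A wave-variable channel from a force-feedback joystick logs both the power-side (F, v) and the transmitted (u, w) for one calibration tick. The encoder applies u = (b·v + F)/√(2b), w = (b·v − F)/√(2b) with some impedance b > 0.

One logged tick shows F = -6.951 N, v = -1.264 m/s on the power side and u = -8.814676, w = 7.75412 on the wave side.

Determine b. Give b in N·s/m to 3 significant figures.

u + w = -1.060556;  u + w = √(2b)·v, so √(2b) = -1.060556/(-1.264) = 0.839047.
b = (√(2b))²/2 = 0.704001/2 = 0.352000.
(Check via u − w = 2F/√(2b): u − w = -16.568796, 2F/√(2b) = -16.568788.)

b = 0.352 N·s/m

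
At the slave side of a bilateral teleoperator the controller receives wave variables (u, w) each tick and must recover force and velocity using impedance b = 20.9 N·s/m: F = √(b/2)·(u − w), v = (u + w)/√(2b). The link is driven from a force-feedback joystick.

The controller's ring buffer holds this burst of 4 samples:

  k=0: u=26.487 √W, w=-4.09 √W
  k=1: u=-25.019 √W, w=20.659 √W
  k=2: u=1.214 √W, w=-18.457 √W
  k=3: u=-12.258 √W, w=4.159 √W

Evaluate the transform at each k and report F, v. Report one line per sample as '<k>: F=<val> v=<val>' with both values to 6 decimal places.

0: F=98.844616 v=3.464190
1: F=-147.660803 v=-0.674370
2: F=63.589379 v=-2.667010
3: F=-53.070349 v=-1.252689

k=0: u−w=30.577000, u+w=22.397000; √(b/2)=3.232646, √(2b)=6.465292; F=3.232646×30.577=98.844616, v=22.397000/6.465292=3.464190
k=1: u−w=-45.678000, u+w=-4.360000; √(b/2)=3.232646, √(2b)=6.465292; F=3.232646×(-45.678)=-147.660803, v=-4.360000/6.465292=-0.674370
k=2: u−w=19.671000, u+w=-17.243000; √(b/2)=3.232646, √(2b)=6.465292; F=3.232646×19.671=63.589379, v=-17.243000/6.465292=-2.667010
k=3: u−w=-16.417000, u+w=-8.099000; √(b/2)=3.232646, √(2b)=6.465292; F=3.232646×(-16.417)=-53.070349, v=-8.099000/6.465292=-1.252689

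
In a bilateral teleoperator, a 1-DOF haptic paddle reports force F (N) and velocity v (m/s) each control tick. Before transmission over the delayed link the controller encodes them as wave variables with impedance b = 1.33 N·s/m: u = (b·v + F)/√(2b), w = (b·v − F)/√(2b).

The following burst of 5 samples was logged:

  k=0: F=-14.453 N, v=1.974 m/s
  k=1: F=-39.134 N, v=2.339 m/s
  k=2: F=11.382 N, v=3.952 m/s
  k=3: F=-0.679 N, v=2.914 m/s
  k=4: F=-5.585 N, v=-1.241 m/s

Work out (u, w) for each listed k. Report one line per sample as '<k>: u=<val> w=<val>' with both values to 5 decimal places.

k=0: b·v=1.33×1.974=2.62542; √(2b)=1.63095; u=(2.62542+(-14.453))/1.63095=-7.25195, w=(2.62542−(-14.453))/1.63095=10.47145
k=1: b·v=1.33×2.339=3.11087; √(2b)=1.63095; u=(3.11087+(-39.134))/1.63095=-22.08720, w=(3.11087−(-39.134))/1.63095=25.90199
k=2: b·v=1.33×3.952=5.25616; √(2b)=1.63095; u=(5.25616+11.382)/1.63095=10.20151, w=(5.25616−11.382)/1.63095=-3.75599
k=3: b·v=1.33×2.914=3.87562; √(2b)=1.63095; u=(3.87562+(-0.679))/1.63095=1.95997, w=(3.87562−(-0.679))/1.63095=2.79262
k=4: b·v=1.33×(-1.241)=-1.65053; √(2b)=1.63095; u=(-1.65053+(-5.585))/1.63095=-4.43639, w=(-1.65053−(-5.585))/1.63095=2.41238

0: u=-7.25195 w=10.47145
1: u=-22.08720 w=25.90199
2: u=10.20151 w=-3.75599
3: u=1.95997 w=2.79262
4: u=-4.43639 w=2.41238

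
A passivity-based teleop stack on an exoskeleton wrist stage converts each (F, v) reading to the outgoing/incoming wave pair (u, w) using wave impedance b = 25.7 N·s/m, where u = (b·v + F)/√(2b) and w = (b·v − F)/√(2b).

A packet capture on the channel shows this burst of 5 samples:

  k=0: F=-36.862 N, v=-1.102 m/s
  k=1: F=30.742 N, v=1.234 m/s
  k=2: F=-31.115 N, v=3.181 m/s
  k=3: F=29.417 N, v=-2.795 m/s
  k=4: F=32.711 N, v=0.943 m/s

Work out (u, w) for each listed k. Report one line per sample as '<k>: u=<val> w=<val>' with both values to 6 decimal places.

k=0: b·v=25.7×(-1.102)=-28.321400; √(2b)=7.169379; u=(-28.321400+(-36.862))/7.169379=-9.091917, w=(-28.321400−(-36.862))/7.169379=1.191261
k=1: b·v=25.7×1.234=31.713800; √(2b)=7.169379; u=(31.713800+30.742)/7.169379=8.711465, w=(31.713800−30.742)/7.169379=0.135549
k=2: b·v=25.7×3.181=81.751700; √(2b)=7.169379; u=(81.751700+(-31.115))/7.169379=7.062913, w=(81.751700−(-31.115))/7.169379=15.742883
k=3: b·v=25.7×(-2.795)=-71.831500; √(2b)=7.169379; u=(-71.831500+29.417)/7.169379=-5.916063, w=(-71.831500−29.417)/7.169379=-14.122352
k=4: b·v=25.7×0.943=24.235100; √(2b)=7.169379; u=(24.235100+32.711)/7.169379=7.942961, w=(24.235100−32.711)/7.169379=-1.182236

0: u=-9.091917 w=1.191261
1: u=8.711465 w=0.135549
2: u=7.062913 w=15.742883
3: u=-5.916063 w=-14.122352
4: u=7.942961 w=-1.182236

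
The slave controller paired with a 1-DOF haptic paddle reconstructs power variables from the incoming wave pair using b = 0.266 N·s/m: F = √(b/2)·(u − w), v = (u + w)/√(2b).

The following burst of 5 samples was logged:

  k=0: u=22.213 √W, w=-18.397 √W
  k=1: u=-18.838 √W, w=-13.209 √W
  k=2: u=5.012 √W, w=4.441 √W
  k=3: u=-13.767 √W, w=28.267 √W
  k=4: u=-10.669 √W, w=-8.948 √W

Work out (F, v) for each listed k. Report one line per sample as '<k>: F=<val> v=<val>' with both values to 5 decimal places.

0: F=14.81013 v=5.23182
1: F=-2.05285 v=-43.93712
2: F=0.20824 v=12.96026
3: F=-15.32945 v=19.87981
4: F=-0.62763 v=-26.89532

k=0: u−w=40.61000, u+w=3.81600; √(b/2)=0.36469, √(2b)=0.72938; F=0.36469×40.61=14.81013, v=3.81600/0.72938=5.23182
k=1: u−w=-5.62900, u+w=-32.04700; √(b/2)=0.36469, √(2b)=0.72938; F=0.36469×(-5.629)=-2.05285, v=-32.04700/0.72938=-43.93712
k=2: u−w=0.57100, u+w=9.45300; √(b/2)=0.36469, √(2b)=0.72938; F=0.36469×0.571=0.20824, v=9.45300/0.72938=12.96026
k=3: u−w=-42.03400, u+w=14.50000; √(b/2)=0.36469, √(2b)=0.72938; F=0.36469×(-42.034)=-15.32945, v=14.50000/0.72938=19.87981
k=4: u−w=-1.72100, u+w=-19.61700; √(b/2)=0.36469, √(2b)=0.72938; F=0.36469×(-1.721)=-0.62763, v=-19.61700/0.72938=-26.89532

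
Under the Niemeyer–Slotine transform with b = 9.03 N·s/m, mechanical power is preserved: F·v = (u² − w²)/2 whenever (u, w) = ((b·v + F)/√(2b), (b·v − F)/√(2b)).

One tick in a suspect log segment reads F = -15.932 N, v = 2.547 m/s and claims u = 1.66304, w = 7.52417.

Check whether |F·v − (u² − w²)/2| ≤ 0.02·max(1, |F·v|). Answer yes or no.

no

F·v = (-15.932)×2.547 = -40.57880 W.
(u² − w²)/2 = (2.76570 − 56.61313)/2 = -26.92372 W.
|Δ| = 13.65509;  2% of max(1, |F·v|) = 0.81158.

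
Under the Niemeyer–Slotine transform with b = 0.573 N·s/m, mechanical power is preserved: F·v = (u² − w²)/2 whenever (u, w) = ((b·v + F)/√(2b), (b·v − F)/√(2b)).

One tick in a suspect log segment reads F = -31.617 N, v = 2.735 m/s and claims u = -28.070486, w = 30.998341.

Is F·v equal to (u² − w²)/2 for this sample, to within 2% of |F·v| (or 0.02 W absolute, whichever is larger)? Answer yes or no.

F·v = (-31.617)×2.735 = -86.472495 W.
(u² − w²)/2 = (787.952184 − 960.897145)/2 = -86.472480 W.
|Δ| = 0.000015;  2% of max(1, |F·v|) = 1.729450.

yes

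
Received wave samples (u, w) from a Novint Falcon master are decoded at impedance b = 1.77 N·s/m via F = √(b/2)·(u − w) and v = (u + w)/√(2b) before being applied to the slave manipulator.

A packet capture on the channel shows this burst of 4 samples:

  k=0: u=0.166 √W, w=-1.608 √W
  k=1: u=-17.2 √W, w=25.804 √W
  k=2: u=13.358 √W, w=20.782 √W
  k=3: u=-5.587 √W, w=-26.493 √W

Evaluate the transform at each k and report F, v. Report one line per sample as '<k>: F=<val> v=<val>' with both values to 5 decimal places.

0: F=1.66888 v=-0.76641
1: F=-40.45577 v=4.57297
2: F=-6.98409 v=18.14521
3: F=19.66720 v=-17.05033

k=0: u−w=1.77400, u+w=-1.44200; √(b/2)=0.94074, √(2b)=1.88149; F=0.94074×1.774=1.66888, v=-1.44200/1.88149=-0.76641
k=1: u−w=-43.00400, u+w=8.60400; √(b/2)=0.94074, √(2b)=1.88149; F=0.94074×(-43.004)=-40.45577, v=8.60400/1.88149=4.57297
k=2: u−w=-7.42400, u+w=34.14000; √(b/2)=0.94074, √(2b)=1.88149; F=0.94074×(-7.424)=-6.98409, v=34.14000/1.88149=18.14521
k=3: u−w=20.90600, u+w=-32.08000; √(b/2)=0.94074, √(2b)=1.88149; F=0.94074×20.906=19.66720, v=-32.08000/1.88149=-17.05033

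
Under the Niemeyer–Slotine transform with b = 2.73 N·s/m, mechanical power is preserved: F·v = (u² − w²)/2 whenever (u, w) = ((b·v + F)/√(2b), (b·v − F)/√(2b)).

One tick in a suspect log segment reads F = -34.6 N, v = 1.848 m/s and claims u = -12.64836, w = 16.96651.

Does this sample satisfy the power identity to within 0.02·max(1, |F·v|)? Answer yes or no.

yes

F·v = (-34.6)×1.848 = -63.94080 W.
(u² − w²)/2 = (159.98101 − 287.86246)/2 = -63.94073 W.
|Δ| = 0.00007;  2% of max(1, |F·v|) = 1.27882.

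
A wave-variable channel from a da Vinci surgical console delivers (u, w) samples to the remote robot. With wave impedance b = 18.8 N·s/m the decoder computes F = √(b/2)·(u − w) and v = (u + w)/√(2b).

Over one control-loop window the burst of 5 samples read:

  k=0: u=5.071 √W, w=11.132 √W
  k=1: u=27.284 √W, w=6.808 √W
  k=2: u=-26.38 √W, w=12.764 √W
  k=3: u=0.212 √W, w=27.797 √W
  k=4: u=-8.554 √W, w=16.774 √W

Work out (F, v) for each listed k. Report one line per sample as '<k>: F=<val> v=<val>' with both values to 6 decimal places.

0: F=-18.582674 v=2.642418
1: F=62.778227 v=5.559792
2: F=-120.013231 v=-2.220525
3: F=-84.574009 v=4.567764
4: F=-77.654178 v=1.340534

k=0: u−w=-6.061000, u+w=16.203000; √(b/2)=3.065942, √(2b)=6.131884; F=3.065942×(-6.061)=-18.582674, v=16.203000/6.131884=2.642418
k=1: u−w=20.476000, u+w=34.092000; √(b/2)=3.065942, √(2b)=6.131884; F=3.065942×20.476=62.778227, v=34.092000/6.131884=5.559792
k=2: u−w=-39.144000, u+w=-13.616000; √(b/2)=3.065942, √(2b)=6.131884; F=3.065942×(-39.144)=-120.013231, v=-13.616000/6.131884=-2.220525
k=3: u−w=-27.585000, u+w=28.009000; √(b/2)=3.065942, √(2b)=6.131884; F=3.065942×(-27.585)=-84.574009, v=28.009000/6.131884=4.567764
k=4: u−w=-25.328000, u+w=8.220000; √(b/2)=3.065942, √(2b)=6.131884; F=3.065942×(-25.328)=-77.654178, v=8.220000/6.131884=1.340534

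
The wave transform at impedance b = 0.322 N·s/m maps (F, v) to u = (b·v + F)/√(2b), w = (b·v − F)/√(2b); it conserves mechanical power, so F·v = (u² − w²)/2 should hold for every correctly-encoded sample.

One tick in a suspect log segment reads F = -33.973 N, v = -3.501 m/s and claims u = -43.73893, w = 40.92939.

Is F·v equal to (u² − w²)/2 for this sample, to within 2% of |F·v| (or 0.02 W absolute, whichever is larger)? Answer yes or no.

F·v = (-33.973)×(-3.501) = 118.93947 W.
(u² − w²)/2 = (1913.09400 − 1675.21497)/2 = 118.93952 W.
|Δ| = 0.00004;  2% of max(1, |F·v|) = 2.37879.

yes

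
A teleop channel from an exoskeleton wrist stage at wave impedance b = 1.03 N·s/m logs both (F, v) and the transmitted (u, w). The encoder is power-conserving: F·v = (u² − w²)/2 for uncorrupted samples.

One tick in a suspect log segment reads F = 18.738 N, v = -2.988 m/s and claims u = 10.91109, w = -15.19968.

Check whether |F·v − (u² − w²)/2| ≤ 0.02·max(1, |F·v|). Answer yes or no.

yes

F·v = 18.738×(-2.988) = -55.9891 W.
(u² − w²)/2 = (119.0519 − 231.0303)/2 = -55.9892 W.
|Δ| = 0.0000;  2% of max(1, |F·v|) = 1.1198.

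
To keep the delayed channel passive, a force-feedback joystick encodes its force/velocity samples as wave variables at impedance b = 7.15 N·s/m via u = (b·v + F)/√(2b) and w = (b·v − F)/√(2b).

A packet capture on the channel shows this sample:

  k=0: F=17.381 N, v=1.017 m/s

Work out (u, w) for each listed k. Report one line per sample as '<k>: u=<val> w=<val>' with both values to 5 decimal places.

0: u=6.51919 w=-2.67337

k=0: b·v=7.15×1.017=7.27155; √(2b)=3.78153; u=(7.27155+17.381)/3.78153=6.51919, w=(7.27155−17.381)/3.78153=-2.67337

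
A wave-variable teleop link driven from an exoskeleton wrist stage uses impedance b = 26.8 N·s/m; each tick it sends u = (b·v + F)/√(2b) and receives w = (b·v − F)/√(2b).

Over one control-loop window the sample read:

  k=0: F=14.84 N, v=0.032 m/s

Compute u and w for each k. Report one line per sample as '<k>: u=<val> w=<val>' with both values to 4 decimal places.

0: u=2.1441 w=-1.9099

k=0: b·v=26.8×0.032=0.8576; √(2b)=7.3212; u=(0.8576+14.84)/7.3212=2.1441, w=(0.8576−14.84)/7.3212=-1.9099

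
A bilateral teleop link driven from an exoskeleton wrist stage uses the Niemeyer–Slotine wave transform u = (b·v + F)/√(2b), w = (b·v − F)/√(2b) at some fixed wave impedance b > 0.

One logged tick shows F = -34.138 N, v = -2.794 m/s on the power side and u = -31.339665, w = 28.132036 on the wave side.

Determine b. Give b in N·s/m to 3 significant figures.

u + w = -3.207629;  u + w = √(2b)·v, so √(2b) = -3.207629/(-2.794) = 1.148042.
b = (√(2b))²/2 = 1.318000/2 = 0.659000.
(Check via u − w = 2F/√(2b): u − w = -59.471701, 2F/√(2b) = -59.471698.)

b = 0.659 N·s/m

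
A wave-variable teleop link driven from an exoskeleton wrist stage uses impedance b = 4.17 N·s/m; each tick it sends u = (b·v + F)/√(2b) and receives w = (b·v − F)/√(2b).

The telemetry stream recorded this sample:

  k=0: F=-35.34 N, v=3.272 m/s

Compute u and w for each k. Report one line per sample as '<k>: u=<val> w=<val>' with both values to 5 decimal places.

k=0: b·v=4.17×3.272=13.64424; √(2b)=2.88791; u=(13.64424+(-35.34))/2.88791=-7.51263, w=(13.64424−(-35.34))/2.88791=16.96186

0: u=-7.51263 w=16.96186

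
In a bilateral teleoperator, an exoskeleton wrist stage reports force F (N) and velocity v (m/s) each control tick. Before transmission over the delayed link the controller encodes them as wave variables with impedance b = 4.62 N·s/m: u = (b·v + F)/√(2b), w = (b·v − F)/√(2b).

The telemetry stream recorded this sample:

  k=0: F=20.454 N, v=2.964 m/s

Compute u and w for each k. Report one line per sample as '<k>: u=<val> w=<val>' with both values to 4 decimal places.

k=0: b·v=4.62×2.964=13.6937; √(2b)=3.0397; u=(13.6937+20.454)/3.0397=11.2338, w=(13.6937−20.454)/3.0397=-2.2240

0: u=11.2338 w=-2.2240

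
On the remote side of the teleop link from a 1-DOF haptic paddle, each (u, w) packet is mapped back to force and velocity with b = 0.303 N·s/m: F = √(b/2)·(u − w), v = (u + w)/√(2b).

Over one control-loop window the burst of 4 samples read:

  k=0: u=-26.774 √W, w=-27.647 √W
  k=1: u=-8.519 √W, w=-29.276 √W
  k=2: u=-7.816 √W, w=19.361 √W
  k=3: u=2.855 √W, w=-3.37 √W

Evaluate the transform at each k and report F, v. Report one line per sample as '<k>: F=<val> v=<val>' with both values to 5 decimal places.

k=0: u−w=0.87300, u+w=-54.42100; √(b/2)=0.38923, √(2b)=0.77846; F=0.38923×0.873=0.33980, v=-54.42100/0.77846=-69.90854
k=1: u−w=20.75700, u+w=-37.79500; √(b/2)=0.38923, √(2b)=0.77846; F=0.38923×20.757=8.07925, v=-37.79500/0.77846=-48.55098
k=2: u−w=-27.17700, u+w=11.54500; √(b/2)=0.38923, √(2b)=0.77846; F=0.38923×(-27.177)=-10.57810, v=11.54500/0.77846=14.83056
k=3: u−w=6.22500, u+w=-0.51500; √(b/2)=0.38923, √(2b)=0.77846; F=0.38923×6.225=2.42296, v=-0.51500/0.77846=-0.66156

0: F=0.33980 v=-69.90854
1: F=8.07925 v=-48.55098
2: F=-10.57810 v=14.83056
3: F=2.42296 v=-0.66156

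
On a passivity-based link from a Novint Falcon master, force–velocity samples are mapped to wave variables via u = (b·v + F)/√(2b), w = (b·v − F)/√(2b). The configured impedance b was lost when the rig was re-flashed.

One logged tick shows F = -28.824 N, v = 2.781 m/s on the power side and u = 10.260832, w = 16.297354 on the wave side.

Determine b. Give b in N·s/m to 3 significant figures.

u + w = 26.558186;  u + w = √(2b)·v, so √(2b) = 26.558186/2.781 = 9.549869.
b = (√(2b))²/2 = 91.200000/2 = 45.600000.
(Check via u − w = 2F/√(2b): u − w = -6.036522, 2F/√(2b) = -6.036523.)

b = 45.6 N·s/m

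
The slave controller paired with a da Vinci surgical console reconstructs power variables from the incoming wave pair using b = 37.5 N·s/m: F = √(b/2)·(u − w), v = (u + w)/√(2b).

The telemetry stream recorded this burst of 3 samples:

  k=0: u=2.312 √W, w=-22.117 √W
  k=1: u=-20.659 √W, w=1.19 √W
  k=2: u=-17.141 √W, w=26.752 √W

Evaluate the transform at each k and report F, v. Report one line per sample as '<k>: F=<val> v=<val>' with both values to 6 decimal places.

k=0: u−w=24.429000, u+w=-19.805000; √(b/2)=4.330127, √(2b)=8.660254; F=4.330127×24.429=105.780673, v=-19.805000/8.660254=-2.286884
k=1: u−w=-21.849000, u+w=-19.469000; √(b/2)=4.330127, √(2b)=8.660254; F=4.330127×(-21.849)=-94.608945, v=-19.469000/8.660254=-2.248086
k=2: u−w=-43.893000, u+w=9.611000; √(b/2)=4.330127, √(2b)=8.660254; F=4.330127×(-43.893)=-190.062265, v=9.611000/8.660254=1.109783

0: F=105.780673 v=-2.286884
1: F=-94.608945 v=-2.248086
2: F=-190.062265 v=1.109783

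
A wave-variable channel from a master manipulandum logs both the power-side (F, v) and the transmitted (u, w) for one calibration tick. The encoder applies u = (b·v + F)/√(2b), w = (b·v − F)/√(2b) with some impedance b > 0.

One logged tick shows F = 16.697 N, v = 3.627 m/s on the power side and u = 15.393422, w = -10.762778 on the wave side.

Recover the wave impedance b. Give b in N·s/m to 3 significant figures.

b = 0.815 N·s/m

u + w = 4.630644;  u + w = √(2b)·v, so √(2b) = 4.630644/3.627 = 1.276715.
b = (√(2b))²/2 = 1.630000/2 = 0.815000.
(Check via u − w = 2F/√(2b): u − w = 26.156200, 2F/√(2b) = 26.156197.)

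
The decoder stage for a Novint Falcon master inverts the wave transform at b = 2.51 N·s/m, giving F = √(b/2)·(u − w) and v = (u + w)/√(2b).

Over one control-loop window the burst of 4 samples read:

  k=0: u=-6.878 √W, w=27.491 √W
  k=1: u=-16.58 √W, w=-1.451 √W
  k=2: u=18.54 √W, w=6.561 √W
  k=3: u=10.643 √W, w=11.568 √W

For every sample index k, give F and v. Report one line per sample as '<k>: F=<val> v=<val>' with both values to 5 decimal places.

k=0: u−w=-34.36900, u+w=20.61300; √(b/2)=1.12027, √(2b)=2.24054; F=1.12027×(-34.369)=-38.50248, v=20.61300/2.24054=9.20003
k=1: u−w=-15.12900, u+w=-18.03100; √(b/2)=1.12027, √(2b)=2.24054; F=1.12027×(-15.129)=-16.94853, v=-18.03100/2.24054=-8.04763
k=2: u−w=11.97900, u+w=25.10100; √(b/2)=1.12027, √(2b)=2.24054; F=1.12027×11.979=13.41969, v=25.10100/2.24054=11.20312
k=3: u−w=-0.92500, u+w=22.21100; √(b/2)=1.12027, √(2b)=2.24054; F=1.12027×(-0.925)=-1.03625, v=22.21100/2.24054=9.91325

0: F=-38.50248 v=9.20003
1: F=-16.94853 v=-8.04763
2: F=13.41969 v=11.20312
3: F=-1.03625 v=9.91325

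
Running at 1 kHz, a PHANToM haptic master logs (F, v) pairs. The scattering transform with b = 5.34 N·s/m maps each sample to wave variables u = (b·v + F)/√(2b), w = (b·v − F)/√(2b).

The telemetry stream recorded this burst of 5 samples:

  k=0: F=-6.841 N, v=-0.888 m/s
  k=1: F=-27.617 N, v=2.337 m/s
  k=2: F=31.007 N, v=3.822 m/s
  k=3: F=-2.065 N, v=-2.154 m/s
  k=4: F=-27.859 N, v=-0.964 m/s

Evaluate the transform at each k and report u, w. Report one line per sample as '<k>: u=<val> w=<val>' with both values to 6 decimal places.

0: u=-3.544316 w=0.642308
1: u=-4.631975 w=12.269354
2: u=15.733187 w=-3.242788
3: u=-4.151545 w=-2.887785
4: u=-10.099905 w=6.949527

k=0: b·v=5.34×(-0.888)=-4.741920; √(2b)=3.268027; u=(-4.741920+(-6.841))/3.268027=-3.544316, w=(-4.741920−(-6.841))/3.268027=0.642308
k=1: b·v=5.34×2.337=12.479580; √(2b)=3.268027; u=(12.479580+(-27.617))/3.268027=-4.631975, w=(12.479580−(-27.617))/3.268027=12.269354
k=2: b·v=5.34×3.822=20.409480; √(2b)=3.268027; u=(20.409480+31.007)/3.268027=15.733187, w=(20.409480−31.007)/3.268027=-3.242788
k=3: b·v=5.34×(-2.154)=-11.502360; √(2b)=3.268027; u=(-11.502360+(-2.065))/3.268027=-4.151545, w=(-11.502360−(-2.065))/3.268027=-2.887785
k=4: b·v=5.34×(-0.964)=-5.147760; √(2b)=3.268027; u=(-5.147760+(-27.859))/3.268027=-10.099905, w=(-5.147760−(-27.859))/3.268027=6.949527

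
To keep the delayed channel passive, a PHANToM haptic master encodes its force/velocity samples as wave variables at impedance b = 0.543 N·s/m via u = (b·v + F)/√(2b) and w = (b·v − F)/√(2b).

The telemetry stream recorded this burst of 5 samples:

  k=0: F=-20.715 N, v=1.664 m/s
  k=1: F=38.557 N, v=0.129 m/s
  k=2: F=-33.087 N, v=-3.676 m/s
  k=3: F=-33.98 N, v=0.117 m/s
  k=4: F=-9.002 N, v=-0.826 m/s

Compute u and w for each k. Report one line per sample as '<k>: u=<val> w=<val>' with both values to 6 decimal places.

k=0: b·v=0.543×1.664=0.903552; √(2b)=1.042113; u=(0.903552+(-20.715))/1.042113=-19.010840, w=(0.903552−(-20.715))/1.042113=20.744916
k=1: b·v=0.543×0.129=0.070047; √(2b)=1.042113; u=(0.070047+38.557)/1.042113=37.066075, w=(0.070047−38.557)/1.042113=-36.931642
k=2: b·v=0.543×(-3.676)=-1.996068; √(2b)=1.042113; u=(-1.996068+(-33.087))/1.042113=-33.665313, w=(-1.996068−(-33.087))/1.042113=29.834504
k=3: b·v=0.543×0.117=0.063531; √(2b)=1.042113; u=(0.063531+(-33.98))/1.042113=-32.545858, w=(0.063531−(-33.98))/1.042113=32.667785
k=4: b·v=0.543×(-0.826)=-0.448518; √(2b)=1.042113; u=(-0.448518+(-9.002))/1.042113=-9.068609, w=(-0.448518−(-9.002))/1.042113=8.207824

0: u=-19.010840 w=20.744916
1: u=37.066075 w=-36.931642
2: u=-33.665313 w=29.834504
3: u=-32.545858 w=32.667785
4: u=-9.068609 w=8.207824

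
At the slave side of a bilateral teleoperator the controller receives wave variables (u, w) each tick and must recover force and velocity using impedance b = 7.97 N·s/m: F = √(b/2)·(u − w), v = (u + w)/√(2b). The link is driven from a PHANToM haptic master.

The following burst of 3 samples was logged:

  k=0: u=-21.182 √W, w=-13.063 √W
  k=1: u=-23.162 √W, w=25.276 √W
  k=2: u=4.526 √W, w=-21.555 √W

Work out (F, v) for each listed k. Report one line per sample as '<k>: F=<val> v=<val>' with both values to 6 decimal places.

0: F=-16.207525 v=-8.577348
1: F=-96.694187 v=0.529494
2: F=52.064104 v=-4.265255

k=0: u−w=-8.119000, u+w=-34.245000; √(b/2)=1.996246, √(2b)=3.992493; F=1.996246×(-8.119)=-16.207525, v=-34.245000/3.992493=-8.577348
k=1: u−w=-48.438000, u+w=2.114000; √(b/2)=1.996246, √(2b)=3.992493; F=1.996246×(-48.438)=-96.694187, v=2.114000/3.992493=0.529494
k=2: u−w=26.081000, u+w=-17.029000; √(b/2)=1.996246, √(2b)=3.992493; F=1.996246×26.081=52.064104, v=-17.029000/3.992493=-4.265255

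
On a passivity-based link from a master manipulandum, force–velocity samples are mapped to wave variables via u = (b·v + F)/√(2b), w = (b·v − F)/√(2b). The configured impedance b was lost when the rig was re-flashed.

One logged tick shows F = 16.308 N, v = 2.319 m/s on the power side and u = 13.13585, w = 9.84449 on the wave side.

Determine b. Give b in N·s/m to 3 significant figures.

b = 49.1 N·s/m

u + w = 22.9803;  u + w = √(2b)·v, so √(2b) = 22.9803/2.319 = 9.9096.
b = (√(2b))²/2 = 98.2000/2 = 49.1000.
(Check via u − w = 2F/√(2b): u − w = 3.2914, 2F/√(2b) = 3.2914.)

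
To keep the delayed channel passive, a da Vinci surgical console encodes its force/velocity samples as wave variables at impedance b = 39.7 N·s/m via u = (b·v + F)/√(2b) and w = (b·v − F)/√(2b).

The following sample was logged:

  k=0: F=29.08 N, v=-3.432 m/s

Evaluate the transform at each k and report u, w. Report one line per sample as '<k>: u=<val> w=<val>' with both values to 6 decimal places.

0: u=-12.027202 w=-18.554210

k=0: b·v=39.7×(-3.432)=-136.250400; √(2b)=8.910668; u=(-136.250400+29.08)/8.910668=-12.027202, w=(-136.250400−29.08)/8.910668=-18.554210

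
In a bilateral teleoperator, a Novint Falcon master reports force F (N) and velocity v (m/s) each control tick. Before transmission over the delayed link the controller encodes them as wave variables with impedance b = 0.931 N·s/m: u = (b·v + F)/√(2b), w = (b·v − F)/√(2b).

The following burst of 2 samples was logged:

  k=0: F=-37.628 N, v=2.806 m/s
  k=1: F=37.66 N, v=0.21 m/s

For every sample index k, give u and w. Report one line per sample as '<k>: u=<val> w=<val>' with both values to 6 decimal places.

k=0: b·v=0.931×2.806=2.612386; √(2b)=1.364551; u=(2.612386+(-37.628))/1.364551=-25.660901, w=(2.612386−(-37.628))/1.364551=29.489832
k=1: b·v=0.931×0.21=0.195510; √(2b)=1.364551; u=(0.195510+37.66)/1.364551=27.742096, w=(0.195510−37.66)/1.364551=-27.455540

0: u=-25.660901 w=29.489832
1: u=27.742096 w=-27.455540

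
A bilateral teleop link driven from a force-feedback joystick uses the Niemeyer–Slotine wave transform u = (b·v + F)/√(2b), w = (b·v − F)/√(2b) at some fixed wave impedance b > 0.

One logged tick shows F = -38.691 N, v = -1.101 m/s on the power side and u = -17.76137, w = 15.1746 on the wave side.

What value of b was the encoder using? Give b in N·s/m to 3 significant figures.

u + w = -2.5868;  u + w = √(2b)·v, so √(2b) = -2.5868/(-1.101) = 2.3495.
b = (√(2b))²/2 = 5.5200/2 = 2.7600.
(Check via u − w = 2F/√(2b): u − w = -32.9360, 2F/√(2b) = -32.9359.)

b = 2.76 N·s/m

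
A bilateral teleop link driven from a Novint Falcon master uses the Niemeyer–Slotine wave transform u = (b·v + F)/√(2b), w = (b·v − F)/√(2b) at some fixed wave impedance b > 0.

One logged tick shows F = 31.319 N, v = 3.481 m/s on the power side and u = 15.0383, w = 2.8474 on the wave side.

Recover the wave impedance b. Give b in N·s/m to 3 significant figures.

b = 13.2 N·s/m

u + w = 17.88570;  u + w = √(2b)·v, so √(2b) = 17.88570/3.481 = 5.13809.
b = (√(2b))²/2 = 26.39999/2 = 13.20000.
(Check via u − w = 2F/√(2b): u − w = 12.19090, 2F/√(2b) = 12.19091.)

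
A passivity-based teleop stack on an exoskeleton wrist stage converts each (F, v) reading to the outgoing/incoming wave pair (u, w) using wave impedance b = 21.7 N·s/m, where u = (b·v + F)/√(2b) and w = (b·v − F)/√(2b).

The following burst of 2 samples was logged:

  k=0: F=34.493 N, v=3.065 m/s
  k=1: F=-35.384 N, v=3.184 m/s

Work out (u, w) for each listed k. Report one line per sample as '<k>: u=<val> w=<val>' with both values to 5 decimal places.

0: u=15.33174 w=4.86007
1: u=5.11680 w=15.85897

k=0: b·v=21.7×3.065=66.51050; √(2b)=6.58787; u=(66.51050+34.493)/6.58787=15.33174, w=(66.51050−34.493)/6.58787=4.86007
k=1: b·v=21.7×3.184=69.09280; √(2b)=6.58787; u=(69.09280+(-35.384))/6.58787=5.11680, w=(69.09280−(-35.384))/6.58787=15.85897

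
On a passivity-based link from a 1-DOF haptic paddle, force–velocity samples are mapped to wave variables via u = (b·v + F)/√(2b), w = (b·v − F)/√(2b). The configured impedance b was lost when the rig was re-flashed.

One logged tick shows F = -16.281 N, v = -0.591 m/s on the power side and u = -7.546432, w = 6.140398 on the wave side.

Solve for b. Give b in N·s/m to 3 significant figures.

b = 2.83 N·s/m

u + w = -1.406034;  u + w = √(2b)·v, so √(2b) = -1.406034/(-0.591) = 2.379076.
b = (√(2b))²/2 = 5.660003/2 = 2.830002.
(Check via u − w = 2F/√(2b): u − w = -13.686830, 2F/√(2b) = -13.686825.)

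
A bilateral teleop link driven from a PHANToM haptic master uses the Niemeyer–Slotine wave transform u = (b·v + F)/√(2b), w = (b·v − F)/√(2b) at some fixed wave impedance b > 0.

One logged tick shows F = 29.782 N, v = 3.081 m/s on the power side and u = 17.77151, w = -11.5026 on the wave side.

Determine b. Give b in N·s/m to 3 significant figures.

b = 2.07 N·s/m

u + w = 6.2689;  u + w = √(2b)·v, so √(2b) = 6.2689/3.081 = 2.0347.
b = (√(2b))²/2 = 4.1400/2 = 2.0700.
(Check via u − w = 2F/√(2b): u − w = 29.2741, 2F/√(2b) = 29.2741.)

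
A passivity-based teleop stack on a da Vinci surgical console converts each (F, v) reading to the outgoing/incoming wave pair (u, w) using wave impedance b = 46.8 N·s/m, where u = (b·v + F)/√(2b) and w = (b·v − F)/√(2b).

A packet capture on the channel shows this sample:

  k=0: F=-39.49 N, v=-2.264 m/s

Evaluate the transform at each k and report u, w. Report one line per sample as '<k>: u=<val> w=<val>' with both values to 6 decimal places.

0: u=-15.033547 w=-6.869995

k=0: b·v=46.8×(-2.264)=-105.955200; √(2b)=9.674709; u=(-105.955200+(-39.49))/9.674709=-15.033547, w=(-105.955200−(-39.49))/9.674709=-6.869995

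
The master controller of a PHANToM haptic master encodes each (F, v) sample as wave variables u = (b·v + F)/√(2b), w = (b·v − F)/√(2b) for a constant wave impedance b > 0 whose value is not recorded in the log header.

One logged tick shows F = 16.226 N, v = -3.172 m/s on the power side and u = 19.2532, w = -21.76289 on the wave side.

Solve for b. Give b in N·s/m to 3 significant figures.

b = 0.313 N·s/m

u + w = -2.50969;  u + w = √(2b)·v, so √(2b) = -2.50969/(-3.172) = 0.79120.
b = (√(2b))²/2 = 0.62600/2 = 0.31300.
(Check via u − w = 2F/√(2b): u − w = 41.01609, 2F/√(2b) = 41.01612.)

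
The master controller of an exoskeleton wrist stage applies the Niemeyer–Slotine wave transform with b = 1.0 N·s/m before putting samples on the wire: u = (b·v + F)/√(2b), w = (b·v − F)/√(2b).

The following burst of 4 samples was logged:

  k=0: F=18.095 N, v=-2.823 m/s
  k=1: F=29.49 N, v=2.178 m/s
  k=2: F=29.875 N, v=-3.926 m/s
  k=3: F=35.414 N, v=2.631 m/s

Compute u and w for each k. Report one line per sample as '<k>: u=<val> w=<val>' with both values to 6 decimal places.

0: u=10.798935 w=-14.791260
1: u=22.392658 w=-19.312500
2: u=18.348714 w=-23.900916
3: u=26.901877 w=-23.181082

k=0: b·v=1.0×(-2.823)=-2.823000; √(2b)=1.414214; u=(-2.823000+18.095)/1.414214=10.798935, w=(-2.823000−18.095)/1.414214=-14.791260
k=1: b·v=1.0×2.178=2.178000; √(2b)=1.414214; u=(2.178000+29.49)/1.414214=22.392658, w=(2.178000−29.49)/1.414214=-19.312500
k=2: b·v=1.0×(-3.926)=-3.926000; √(2b)=1.414214; u=(-3.926000+29.875)/1.414214=18.348714, w=(-3.926000−29.875)/1.414214=-23.900916
k=3: b·v=1.0×2.631=2.631000; √(2b)=1.414214; u=(2.631000+35.414)/1.414214=26.901877, w=(2.631000−35.414)/1.414214=-23.181082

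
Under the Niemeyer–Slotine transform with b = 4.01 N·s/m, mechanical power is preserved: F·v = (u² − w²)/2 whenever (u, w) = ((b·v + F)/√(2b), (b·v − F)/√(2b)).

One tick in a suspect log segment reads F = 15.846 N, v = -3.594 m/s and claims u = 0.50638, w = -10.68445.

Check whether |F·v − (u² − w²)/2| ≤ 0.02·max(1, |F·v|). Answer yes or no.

F·v = 15.846×(-3.594) = -56.95052 W.
(u² − w²)/2 = (0.25642 − 114.15747)/2 = -56.95053 W.
|Δ| = 0.00000;  2% of max(1, |F·v|) = 1.13901.

yes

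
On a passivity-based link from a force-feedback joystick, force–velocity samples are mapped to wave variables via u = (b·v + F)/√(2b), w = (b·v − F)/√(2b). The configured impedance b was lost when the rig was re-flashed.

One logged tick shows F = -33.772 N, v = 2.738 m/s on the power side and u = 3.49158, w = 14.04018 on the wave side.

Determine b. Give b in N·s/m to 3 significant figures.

b = 20.5 N·s/m

u + w = 17.53176;  u + w = √(2b)·v, so √(2b) = 17.53176/2.738 = 6.40313.
b = (√(2b))²/2 = 41.00003/2 = 20.50001.
(Check via u − w = 2F/√(2b): u − w = -10.54860, 2F/√(2b) = -10.54860.)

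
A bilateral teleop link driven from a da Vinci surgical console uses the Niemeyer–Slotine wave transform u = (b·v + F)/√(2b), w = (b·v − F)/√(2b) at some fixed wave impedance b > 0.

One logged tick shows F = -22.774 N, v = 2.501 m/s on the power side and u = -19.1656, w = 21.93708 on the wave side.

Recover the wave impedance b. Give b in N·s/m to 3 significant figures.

u + w = 2.7715;  u + w = √(2b)·v, so √(2b) = 2.7715/2.501 = 1.1081.
b = (√(2b))²/2 = 1.2280/2 = 0.6140.
(Check via u − w = 2F/√(2b): u − w = -41.1027, 2F/√(2b) = -41.1028.)

b = 0.614 N·s/m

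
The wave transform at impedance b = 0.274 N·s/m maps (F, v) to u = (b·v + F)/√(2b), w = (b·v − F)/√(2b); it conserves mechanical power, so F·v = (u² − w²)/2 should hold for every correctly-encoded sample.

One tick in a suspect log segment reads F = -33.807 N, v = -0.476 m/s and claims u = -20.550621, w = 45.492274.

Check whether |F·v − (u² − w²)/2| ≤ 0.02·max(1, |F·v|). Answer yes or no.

F·v = (-33.807)×(-0.476) = 16.092132 W.
(u² − w²)/2 = (422.328023 − 2069.546994)/2 = -823.609485 W.
|Δ| = 839.701617;  2% of max(1, |F·v|) = 0.321843.

no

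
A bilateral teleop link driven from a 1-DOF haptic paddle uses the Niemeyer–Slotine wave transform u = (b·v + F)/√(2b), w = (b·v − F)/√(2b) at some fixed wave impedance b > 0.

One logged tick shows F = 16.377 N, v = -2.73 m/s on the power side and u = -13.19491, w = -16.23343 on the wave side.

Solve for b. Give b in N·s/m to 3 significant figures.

b = 58.1 N·s/m

u + w = -29.42834;  u + w = √(2b)·v, so √(2b) = -29.42834/(-2.73) = 10.77961.
b = (√(2b))²/2 = 116.20003/2 = 58.10001.
(Check via u − w = 2F/√(2b): u − w = 3.03852, 2F/√(2b) = 3.03851.)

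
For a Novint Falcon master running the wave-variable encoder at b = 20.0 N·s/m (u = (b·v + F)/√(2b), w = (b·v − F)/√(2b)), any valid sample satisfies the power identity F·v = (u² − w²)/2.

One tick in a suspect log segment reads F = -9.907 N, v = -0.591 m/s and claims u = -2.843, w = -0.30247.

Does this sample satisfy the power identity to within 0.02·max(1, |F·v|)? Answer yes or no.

F·v = (-9.907)×(-0.591) = 5.85504 W.
(u² − w²)/2 = (8.08265 − 0.09149)/2 = 3.99558 W.
|Δ| = 1.85946;  2% of max(1, |F·v|) = 0.11710.

no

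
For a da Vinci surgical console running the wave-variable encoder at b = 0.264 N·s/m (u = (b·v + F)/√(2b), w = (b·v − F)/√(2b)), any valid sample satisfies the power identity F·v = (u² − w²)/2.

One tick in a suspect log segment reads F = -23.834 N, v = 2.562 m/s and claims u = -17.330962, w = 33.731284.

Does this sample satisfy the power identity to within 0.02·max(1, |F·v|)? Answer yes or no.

F·v = (-23.834)×2.562 = -61.062708 W.
(u² − w²)/2 = (300.362244 − 1137.799520)/2 = -418.718638 W.
|Δ| = 357.655930;  2% of max(1, |F·v|) = 1.221254.

no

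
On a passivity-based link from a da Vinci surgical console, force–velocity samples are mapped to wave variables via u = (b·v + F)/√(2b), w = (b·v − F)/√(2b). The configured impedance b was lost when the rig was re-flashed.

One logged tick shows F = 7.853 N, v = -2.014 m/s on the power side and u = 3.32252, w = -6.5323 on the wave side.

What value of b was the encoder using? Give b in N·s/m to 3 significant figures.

b = 1.27 N·s/m

u + w = -3.2098;  u + w = √(2b)·v, so √(2b) = -3.2098/(-2.014) = 1.5937.
b = (√(2b))²/2 = 2.5400/2 = 1.2700.
(Check via u − w = 2F/√(2b): u − w = 9.8548, 2F/√(2b) = 9.8548.)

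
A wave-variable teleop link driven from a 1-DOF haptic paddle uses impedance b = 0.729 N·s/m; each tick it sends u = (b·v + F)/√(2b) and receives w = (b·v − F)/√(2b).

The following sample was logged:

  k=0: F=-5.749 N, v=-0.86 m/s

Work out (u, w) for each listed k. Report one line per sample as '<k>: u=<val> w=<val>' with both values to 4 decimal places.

k=0: b·v=0.729×(-0.86)=-0.6269; √(2b)=1.2075; u=(-0.6269+(-5.749))/1.2075=-5.2804, w=(-0.6269−(-5.749))/1.2075=4.2420

0: u=-5.2804 w=4.2420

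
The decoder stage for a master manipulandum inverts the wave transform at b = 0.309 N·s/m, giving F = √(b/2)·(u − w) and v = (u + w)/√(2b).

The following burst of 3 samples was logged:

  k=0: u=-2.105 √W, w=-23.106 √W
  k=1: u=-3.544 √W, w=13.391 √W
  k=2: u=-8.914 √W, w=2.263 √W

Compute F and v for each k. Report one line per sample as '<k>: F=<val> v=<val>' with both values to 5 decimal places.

k=0: u−w=21.00100, u+w=-25.21100; √(b/2)=0.39306, √(2b)=0.78613; F=0.39306×21.001=8.25476, v=-25.21100/0.78613=-32.06977
k=1: u−w=-16.93500, u+w=9.84700; √(b/2)=0.39306, √(2b)=0.78613; F=0.39306×(-16.935)=-6.65655, v=9.84700/0.78613=12.52592
k=2: u−w=-11.17700, u+w=-6.65100; √(b/2)=0.39306, √(2b)=0.78613; F=0.39306×(-11.177)=-4.39329, v=-6.65100/0.78613=-8.46044

0: F=8.25476 v=-32.06977
1: F=-6.65655 v=12.52592
2: F=-4.39329 v=-8.46044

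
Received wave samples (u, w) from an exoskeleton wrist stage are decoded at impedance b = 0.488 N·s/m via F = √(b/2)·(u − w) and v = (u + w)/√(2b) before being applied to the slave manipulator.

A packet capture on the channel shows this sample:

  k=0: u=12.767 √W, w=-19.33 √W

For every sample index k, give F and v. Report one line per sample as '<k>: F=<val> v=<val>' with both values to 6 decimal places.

k=0: u−w=32.097000, u+w=-6.563000; √(b/2)=0.493964, √(2b)=0.987927; F=0.493964×32.097=15.854748, v=-6.563000/0.987927=-6.643203

0: F=15.854748 v=-6.643203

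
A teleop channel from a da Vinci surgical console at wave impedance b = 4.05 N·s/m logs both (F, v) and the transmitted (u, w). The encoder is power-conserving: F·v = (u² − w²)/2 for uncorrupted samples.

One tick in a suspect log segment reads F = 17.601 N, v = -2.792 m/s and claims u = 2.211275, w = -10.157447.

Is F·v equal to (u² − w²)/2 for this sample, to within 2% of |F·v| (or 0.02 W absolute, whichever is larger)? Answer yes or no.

F·v = 17.601×(-2.792) = -49.141992 W.
(u² − w²)/2 = (4.889737 − 103.173730)/2 = -49.141996 W.
|Δ| = 0.000004;  2% of max(1, |F·v|) = 0.982840.

yes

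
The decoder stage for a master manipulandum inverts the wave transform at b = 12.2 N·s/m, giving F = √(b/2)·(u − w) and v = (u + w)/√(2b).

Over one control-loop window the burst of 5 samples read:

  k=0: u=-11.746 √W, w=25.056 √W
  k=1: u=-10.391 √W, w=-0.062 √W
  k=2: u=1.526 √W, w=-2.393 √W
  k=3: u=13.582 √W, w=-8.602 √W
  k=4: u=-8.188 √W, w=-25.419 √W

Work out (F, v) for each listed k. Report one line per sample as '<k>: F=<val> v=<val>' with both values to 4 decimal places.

k=0: u−w=-36.8020, u+w=13.3100; √(b/2)=2.4698, √(2b)=4.9396; F=2.4698×(-36.802)=-90.8942, v=13.3100/4.9396=2.6945
k=1: u−w=-10.3290, u+w=-10.4530; √(b/2)=2.4698, √(2b)=4.9396; F=2.4698×(-10.329)=-25.5107, v=-10.4530/4.9396=-2.1161
k=2: u−w=3.9190, u+w=-0.8670; √(b/2)=2.4698, √(2b)=4.9396; F=2.4698×3.919=9.6792, v=-0.8670/4.9396=-0.1755
k=3: u−w=22.1840, u+w=4.9800; √(b/2)=2.4698, √(2b)=4.9396; F=2.4698×22.184=54.7904, v=4.9800/4.9396=1.0082
k=4: u−w=17.2310, u+w=-33.6070; √(b/2)=2.4698, √(2b)=4.9396; F=2.4698×17.231=42.5574, v=-33.6070/4.9396=-6.8035

0: F=-90.8942 v=2.6945
1: F=-25.5107 v=-2.1161
2: F=9.6792 v=-0.1755
3: F=54.7904 v=1.0082
4: F=42.5574 v=-6.8035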